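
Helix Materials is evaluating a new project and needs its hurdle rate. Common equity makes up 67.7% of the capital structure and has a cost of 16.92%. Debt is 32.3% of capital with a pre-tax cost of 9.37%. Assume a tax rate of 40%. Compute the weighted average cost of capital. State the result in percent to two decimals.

13.27%

After-tax cost of debt = 9.37% × (1 − 40%) = 5.6220%.
WACC = 0.677 × 16.9200% + 0.323 × 5.6220% = 13.2707%.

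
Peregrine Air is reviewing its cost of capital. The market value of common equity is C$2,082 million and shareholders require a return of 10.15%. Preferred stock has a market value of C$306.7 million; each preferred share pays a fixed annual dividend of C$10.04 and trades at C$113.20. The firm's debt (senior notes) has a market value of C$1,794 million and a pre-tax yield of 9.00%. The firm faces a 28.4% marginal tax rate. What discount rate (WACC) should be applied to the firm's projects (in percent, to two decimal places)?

8.47%

Cost of preferred: Rp = 10.04 / 113.2 = 8.8693%.
Total capital V = 2082 + 306.7 + 1794 = 4182.7.
Equity: weight = 2082/4182.7 = 0.4978; cost = 10.15%.
Preferred: weight = 306.7/4182.7 = 0.0733; cost = 8.8693%.
Senior notes: weight = 1794/4182.7 = 0.4289; after-tax cost = 9% × (1 − 28.4%) = 6.4440%.
WACC = 0.4978 × 10.1500% + 0.0733 × 8.8693% + 0.4289 × 6.4440% = 8.4666%.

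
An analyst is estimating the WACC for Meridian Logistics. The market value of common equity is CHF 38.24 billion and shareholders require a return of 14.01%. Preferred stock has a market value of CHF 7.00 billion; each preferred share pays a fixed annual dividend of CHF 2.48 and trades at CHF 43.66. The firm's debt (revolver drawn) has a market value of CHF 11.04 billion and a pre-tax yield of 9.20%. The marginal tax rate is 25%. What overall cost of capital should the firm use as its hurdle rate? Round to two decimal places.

Cost of preferred: Rp = 2.48 / 43.66 = 5.6803%.
Total capital V = 38.24 + 7 + 11.04 = 56.28.
Equity: weight = 38.24/56.28 = 0.6795; cost = 14.01%.
Preferred: weight = 7/56.28 = 0.1244; cost = 5.6803%.
Revolver drawn: weight = 11.04/56.28 = 0.1962; after-tax cost = 9.2% × (1 − 25%) = 6.9000%.
WACC = 0.6795 × 14.0100% + 0.1244 × 5.6803% + 0.1962 × 6.9000% = 11.5793%.

11.58%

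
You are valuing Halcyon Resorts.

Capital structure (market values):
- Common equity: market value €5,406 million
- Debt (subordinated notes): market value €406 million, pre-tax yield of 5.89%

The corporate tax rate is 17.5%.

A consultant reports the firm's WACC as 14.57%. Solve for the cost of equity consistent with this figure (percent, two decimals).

15.30%

Total capital V = 5406 + 406 = 5812.
Equity weight = 5406/5812 = 0.9301.
Subordinated notes weight = 406/5812 = 0.0699.
Debt contribution = 0.0699 × 5.89% × (1 − 17.5%) = 0.3394%.
Required equity contribution = 14.57% − 0.3394% = 14.2306%.
Re = 14.2306% / 0.9301 = 15.2993%.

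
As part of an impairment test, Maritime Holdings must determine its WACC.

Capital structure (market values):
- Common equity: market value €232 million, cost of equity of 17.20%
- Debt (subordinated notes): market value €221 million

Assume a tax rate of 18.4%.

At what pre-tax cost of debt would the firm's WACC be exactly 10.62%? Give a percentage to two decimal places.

4.55%

Total capital V = 232 + 221 = 453.
Equity weight = 232/453 = 0.5121.
Subordinated notes weight = 221/453 = 0.4879.
Equity contribution = 0.5121 × 17.2% = 8.8088%.
Remaining for debt = 10.62% − 8.8088% = 1.8112%.
Rd × (1 − 18.4%) × 0.4879 = 1.8112%  ⇒  Rd = 4.5496%.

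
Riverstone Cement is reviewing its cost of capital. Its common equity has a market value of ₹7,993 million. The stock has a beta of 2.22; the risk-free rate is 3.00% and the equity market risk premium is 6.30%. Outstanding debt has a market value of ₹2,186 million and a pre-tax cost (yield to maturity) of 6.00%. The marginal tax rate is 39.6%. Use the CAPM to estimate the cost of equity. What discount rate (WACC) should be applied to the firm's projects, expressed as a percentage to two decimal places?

14.12%

Cost of equity via CAPM: Re = 3.0% + 2.22 × 6.3% = 16.9860%.
Total capital V = 7993 + 2186 = 10179.
Equity: weight = 7993/10179 = 0.7852; cost = 16.986%.
Debt: weight = 2186/10179 = 0.2148; after-tax cost = 6% × (1 − 39.6%) = 3.6240%.
WACC = 0.7852 × 16.9860% + 0.2148 × 3.6240% = 14.1164%.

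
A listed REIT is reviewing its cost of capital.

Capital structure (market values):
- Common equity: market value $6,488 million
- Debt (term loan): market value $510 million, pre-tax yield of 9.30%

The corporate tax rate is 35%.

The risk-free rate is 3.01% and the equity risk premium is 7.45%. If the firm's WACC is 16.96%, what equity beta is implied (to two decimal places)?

1.99

Total capital V = 6488 + 510 = 6998.
Equity weight = 6488/6998 = 0.9271.
Term loan weight = 510/6998 = 0.0729.
Debt contribution = 0.0729 × 9.3% × (1 − 35%) = 0.4405%.
Required equity contribution = 16.96% − 0.4405% = 16.5195%  ⇒  Re = 17.8180%.
CAPM: 17.8180% = 3.01% + β × 7.45%  ⇒  β = 1.9876.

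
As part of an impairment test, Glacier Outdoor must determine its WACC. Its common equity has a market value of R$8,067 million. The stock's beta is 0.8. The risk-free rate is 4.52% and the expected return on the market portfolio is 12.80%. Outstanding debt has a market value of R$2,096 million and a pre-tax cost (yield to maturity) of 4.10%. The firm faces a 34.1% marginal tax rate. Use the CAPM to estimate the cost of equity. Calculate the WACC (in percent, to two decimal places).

Market risk premium = 12.8% − 4.52% = 8.28%.
Cost of equity via CAPM: Re = 4.52% + 0.8 × 8.28% = 11.1440%.
Total capital V = 8067 + 2096 = 10163.
Equity: weight = 8067/10163 = 0.7938; cost = 11.144%.
Debt: weight = 2096/10163 = 0.2062; after-tax cost = 4.1% × (1 − 34.1%) = 2.7019%.
WACC = 0.7938 × 11.1440% + 0.2062 × 2.7019% = 9.4029%.

9.40%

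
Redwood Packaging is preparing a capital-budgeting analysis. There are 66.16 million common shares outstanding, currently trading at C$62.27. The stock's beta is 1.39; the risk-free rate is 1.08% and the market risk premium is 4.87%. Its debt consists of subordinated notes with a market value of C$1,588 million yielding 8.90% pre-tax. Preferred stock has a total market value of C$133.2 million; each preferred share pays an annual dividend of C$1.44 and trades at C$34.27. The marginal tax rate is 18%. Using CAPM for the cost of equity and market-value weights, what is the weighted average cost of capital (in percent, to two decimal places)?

7.62%

Cost of equity via CAPM: Re = 1.08% + 1.39 × 4.87% = 7.8493%.
Cost of preferred: Rp = 1.44 / 34.27 = 4.2019%.
Market value of equity E = 62.27 × 66.16m = 4119.7832m.
Total capital V = 4119.7832 + 133.2 + 1588 = 5840.9832.
Equity: weight = 4119.7832/5840.9832 = 0.7053; cost = 7.8493%.
Preferred: weight = 133.2/5840.9832 = 0.0228; cost = 4.2019%.
Subordinated notes: weight = 1588/5840.9832 = 0.2719; after-tax cost = 8.9% × (1 − 18%) = 7.2980%.
WACC = 0.7053 × 7.8493% + 0.0228 × 4.2019% + 0.2719 × 7.2980% = 7.6162%.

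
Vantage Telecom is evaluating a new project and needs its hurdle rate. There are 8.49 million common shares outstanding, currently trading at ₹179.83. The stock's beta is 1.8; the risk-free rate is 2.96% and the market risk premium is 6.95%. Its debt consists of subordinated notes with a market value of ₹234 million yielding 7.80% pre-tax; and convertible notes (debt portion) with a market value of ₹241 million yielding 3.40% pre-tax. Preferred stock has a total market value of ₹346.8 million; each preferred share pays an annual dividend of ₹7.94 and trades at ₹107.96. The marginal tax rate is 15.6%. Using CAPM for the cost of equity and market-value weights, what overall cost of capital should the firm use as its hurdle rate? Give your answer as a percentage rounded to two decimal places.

Cost of equity via CAPM: Re = 2.96% + 1.8 × 6.95% = 15.4700%.
Cost of preferred: Rp = 7.94 / 107.96 = 7.3546%.
Market value of equity E = 179.83 × 8.49m = 1526.7567m.
Total capital V = 1526.7567 + 346.8 + 234 + 241 = 2348.5567.
Equity: weight = 1526.7567/2348.5567 = 0.6501; cost = 15.47%.
Preferred: weight = 346.8/2348.5567 = 0.1477; cost = 7.3546%.
Subordinated notes: weight = 234/2348.5567 = 0.0996; after-tax cost = 7.8% × (1 − 15.6%) = 6.5832%.
Convertible notes (debt portion): weight = 241/2348.5567 = 0.1026; after-tax cost = 3.4% × (1 − 15.6%) = 2.8696%.
WACC = 0.6501 × 15.4700% + 0.1477 × 7.3546% + 0.0996 × 6.5832% + 0.1026 × 2.8696% = 12.0932%.

12.09%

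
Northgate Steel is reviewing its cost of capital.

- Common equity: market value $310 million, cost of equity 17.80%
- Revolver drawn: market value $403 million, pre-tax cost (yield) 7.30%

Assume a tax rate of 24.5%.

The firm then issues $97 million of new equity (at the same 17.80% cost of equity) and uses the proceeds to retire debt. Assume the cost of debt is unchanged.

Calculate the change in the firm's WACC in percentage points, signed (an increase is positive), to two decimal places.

Current WACC:
Total capital V = 310 + 403 = 713.
Equity: weight = 310/713 = 0.4348; cost = 17.8%.
Revolver drawn: weight = 403/713 = 0.5652; after-tax cost = 7.3% × (1 − 24.5%) = 5.5115%.
WACC = 0.4348 × 17.8000% + 0.5652 × 5.5115% = 10.8543%.
After the change:
Total capital V = 407 + 306 = 713.
Equity: weight = 407/713 = 0.5708; cost = 17.8%.
Revolver drawn: weight = 306/713 = 0.4292; after-tax cost = 7.3% × (1 − 24.5%) = 5.5115%.
WACC = 0.5708 × 17.8000% + 0.4292 × 5.5115% = 12.5261%.
Change in WACC = 12.5261% − 10.8543% = 1.6718 pp.

+1.67 pp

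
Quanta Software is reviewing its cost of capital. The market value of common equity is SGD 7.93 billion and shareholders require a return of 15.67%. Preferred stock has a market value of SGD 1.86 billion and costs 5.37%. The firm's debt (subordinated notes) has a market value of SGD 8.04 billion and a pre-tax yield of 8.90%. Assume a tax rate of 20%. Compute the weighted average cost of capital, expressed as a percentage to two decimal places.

10.74%

Total capital V = 7.93 + 1.86 + 8.04 = 17.83.
Equity: weight = 7.93/17.83 = 0.4448; cost = 15.67%.
Preferred: weight = 1.86/17.83 = 0.1043; cost = 5.37%.
Subordinated notes: weight = 8.04/17.83 = 0.4509; after-tax cost = 8.9% × (1 − 20%) = 7.1200%.
WACC = 0.4448 × 15.6700% + 0.1043 × 5.3700% + 0.4509 × 7.1200% = 10.7401%.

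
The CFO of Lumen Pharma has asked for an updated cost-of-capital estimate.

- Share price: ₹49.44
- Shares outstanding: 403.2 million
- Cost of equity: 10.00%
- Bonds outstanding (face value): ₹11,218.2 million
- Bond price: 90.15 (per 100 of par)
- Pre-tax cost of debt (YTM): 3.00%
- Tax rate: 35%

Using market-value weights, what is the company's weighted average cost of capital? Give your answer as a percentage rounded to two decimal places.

7.29%

Market value of equity E = 49.44 × 403.2m = 19934.208m. Market value of debt D = 11218.2m × 90.15/100 = 10113.2073m.
Total capital V = 19934.208 + 10113.2073 = 30047.4153.
Equity: weight = 19934.208/30047.4153 = 0.6634; cost = 10%.
Bonds outstanding: weight = 10113.2073/30047.4153 = 0.3366; after-tax cost = 3% × (1 − 35%) = 1.9500%.
WACC = 0.6634 × 10.0000% + 0.3366 × 1.9500% = 7.2906%.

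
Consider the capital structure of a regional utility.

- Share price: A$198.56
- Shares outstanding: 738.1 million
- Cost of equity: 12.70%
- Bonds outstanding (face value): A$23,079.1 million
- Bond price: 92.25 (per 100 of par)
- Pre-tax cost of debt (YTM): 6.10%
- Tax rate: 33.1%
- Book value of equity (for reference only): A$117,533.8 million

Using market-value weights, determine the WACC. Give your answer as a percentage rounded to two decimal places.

11.61%

Market value of equity E = 198.56 × 738.1m = 146557.136m. Market value of debt D = 23079.1m × 92.25/100 = 21290.46975m.
Total capital V = 146557.136 + 21290.46975 = 167847.60575.
Equity: weight = 146557.136/167847.60575 = 0.8732; cost = 12.7%.
Bonds outstanding: weight = 21290.46975/167847.60575 = 0.1268; after-tax cost = 6.1% × (1 − 33.1%) = 4.0809%.
WACC = 0.8732 × 12.7000% + 0.1268 × 4.0809% = 11.6067%.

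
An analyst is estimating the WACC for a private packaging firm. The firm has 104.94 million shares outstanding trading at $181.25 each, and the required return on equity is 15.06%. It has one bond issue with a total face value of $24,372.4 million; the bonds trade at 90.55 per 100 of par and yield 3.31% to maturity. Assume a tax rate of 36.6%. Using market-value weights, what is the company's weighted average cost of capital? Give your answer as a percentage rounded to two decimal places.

8.10%

Market value of equity E = 181.25 × 104.94m = 19020.375m. Market value of debt D = 24372.4m × 90.55/100 = 22069.2082m.
Total capital V = 19020.375 + 22069.2082 = 41089.5832.
Equity: weight = 19020.375/41089.5832 = 0.4629; cost = 15.06%.
Bonds outstanding: weight = 22069.2082/41089.5832 = 0.5371; after-tax cost = 3.31% × (1 − 36.6%) = 2.0985%.
WACC = 0.4629 × 15.0600% + 0.5371 × 2.0985% = 8.0984%.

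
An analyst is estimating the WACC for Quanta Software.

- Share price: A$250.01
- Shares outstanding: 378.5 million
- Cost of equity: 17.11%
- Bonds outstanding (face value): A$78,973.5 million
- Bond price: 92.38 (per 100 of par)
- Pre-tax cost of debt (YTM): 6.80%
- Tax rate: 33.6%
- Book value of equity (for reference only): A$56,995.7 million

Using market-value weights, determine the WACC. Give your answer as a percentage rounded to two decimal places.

11.63%

Market value of equity E = 250.01 × 378.5m = 94628.785m. Market value of debt D = 78973.5m × 92.38/100 = 72955.7193m.
Total capital V = 94628.785 + 72955.7193 = 167584.5043.
Equity: weight = 94628.785/167584.5043 = 0.5647; cost = 17.11%.
Bonds outstanding: weight = 72955.7193/167584.5043 = 0.4353; after-tax cost = 6.8% × (1 − 33.6%) = 4.5152%.
WACC = 0.5647 × 17.1100% + 0.4353 × 4.5152% = 11.6270%.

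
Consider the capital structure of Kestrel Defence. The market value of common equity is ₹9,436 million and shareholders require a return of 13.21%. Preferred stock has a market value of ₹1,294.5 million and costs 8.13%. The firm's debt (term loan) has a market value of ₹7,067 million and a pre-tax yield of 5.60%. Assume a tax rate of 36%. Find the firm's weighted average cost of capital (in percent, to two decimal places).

9.02%

Total capital V = 9436 + 1294.5 + 7067 = 17797.5.
Equity: weight = 9436/17797.5 = 0.5302; cost = 13.21%.
Preferred: weight = 1294.5/17797.5 = 0.0727; cost = 8.13%.
Term loan: weight = 7067/17797.5 = 0.3971; after-tax cost = 5.6% × (1 − 36%) = 3.5840%.
WACC = 0.5302 × 13.2100% + 0.0727 × 8.1300% + 0.3971 × 3.5840% = 9.0182%.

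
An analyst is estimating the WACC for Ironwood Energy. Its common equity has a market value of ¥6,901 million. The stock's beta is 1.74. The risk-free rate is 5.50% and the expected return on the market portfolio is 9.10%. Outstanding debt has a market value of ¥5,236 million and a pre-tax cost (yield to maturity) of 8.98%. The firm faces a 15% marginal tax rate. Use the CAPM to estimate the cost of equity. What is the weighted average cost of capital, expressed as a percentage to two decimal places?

9.98%

Market risk premium = 9.1% − 5.5% = 3.6%.
Cost of equity via CAPM: Re = 5.5% + 1.74 × 3.6% = 11.7640%.
Total capital V = 6901 + 5236 = 12137.
Equity: weight = 6901/12137 = 0.5686; cost = 11.764%.
Debt: weight = 5236/12137 = 0.4314; after-tax cost = 8.98% × (1 − 15%) = 7.6330%.
WACC = 0.5686 × 11.7640% + 0.4314 × 7.6330% = 9.9819%.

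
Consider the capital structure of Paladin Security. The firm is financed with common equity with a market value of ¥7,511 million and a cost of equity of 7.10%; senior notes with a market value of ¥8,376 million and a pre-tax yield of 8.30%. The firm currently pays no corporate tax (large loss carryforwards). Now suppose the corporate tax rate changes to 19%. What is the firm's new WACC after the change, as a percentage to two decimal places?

6.90%

After the change:
Total capital V = 7511 + 8376 = 15887.
Equity: weight = 7511/15887 = 0.4728; cost = 7.1%.
Senior notes: weight = 8376/15887 = 0.5272; after-tax cost = 8.3% × (1 − 19%) = 6.7230%.
WACC = 0.4728 × 7.1000% + 0.5272 × 6.7230% = 6.9012%.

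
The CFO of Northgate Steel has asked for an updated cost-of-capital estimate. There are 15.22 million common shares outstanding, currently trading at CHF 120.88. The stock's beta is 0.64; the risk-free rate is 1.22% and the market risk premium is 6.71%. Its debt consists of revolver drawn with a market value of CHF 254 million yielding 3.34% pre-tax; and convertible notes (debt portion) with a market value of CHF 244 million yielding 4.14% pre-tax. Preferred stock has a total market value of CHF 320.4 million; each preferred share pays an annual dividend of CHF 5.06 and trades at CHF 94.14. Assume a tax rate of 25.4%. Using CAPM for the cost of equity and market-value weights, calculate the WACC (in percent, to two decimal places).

Cost of equity via CAPM: Re = 1.22% + 0.64 × 6.71% = 5.5144%.
Cost of preferred: Rp = 5.06 / 94.14 = 5.3750%.
Market value of equity E = 120.88 × 15.22m = 1839.7936m.
Total capital V = 1839.7936 + 320.4 + 254 + 244 = 2658.1936.
Equity: weight = 1839.7936/2658.1936 = 0.6921; cost = 5.5144%.
Preferred: weight = 320.4/2658.1936 = 0.1205; cost = 5.375%.
Revolver drawn: weight = 254/2658.1936 = 0.0956; after-tax cost = 3.34% × (1 − 25.4%) = 2.4916%.
Convertible notes (debt portion): weight = 244/2658.1936 = 0.0918; after-tax cost = 4.14% × (1 − 25.4%) = 3.0884%.
WACC = 0.6921 × 5.5144% + 0.1205 × 5.3750% + 0.0956 × 2.4916% + 0.0918 × 3.0884% = 4.9861%.

4.99%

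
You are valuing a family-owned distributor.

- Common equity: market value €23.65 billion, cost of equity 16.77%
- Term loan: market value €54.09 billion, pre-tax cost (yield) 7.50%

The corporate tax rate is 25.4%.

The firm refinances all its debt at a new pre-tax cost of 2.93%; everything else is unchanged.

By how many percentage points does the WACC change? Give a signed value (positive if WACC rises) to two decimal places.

-2.37 pp

Current WACC:
Total capital V = 23.65 + 54.09 = 77.74.
Equity: weight = 23.65/77.74 = 0.3042; cost = 16.77%.
Term loan: weight = 54.09/77.74 = 0.6958; after-tax cost = 7.5% × (1 − 25.4%) = 5.5950%.
WACC = 0.3042 × 16.7700% + 0.6958 × 5.5950% = 8.9946%.
After the change:
Total capital V = 23.65 + 54.09 = 77.74.
Equity: weight = 23.65/77.74 = 0.3042; cost = 16.77%.
Term loan: weight = 54.09/77.74 = 0.6958; after-tax cost = 2.93% × (1 − 25.4%) = 2.1858%.
WACC = 0.3042 × 16.7700% + 0.6958 × 2.1858% = 6.6226%.
Change in WACC = 6.6226% − 8.9946% = -2.3721 pp.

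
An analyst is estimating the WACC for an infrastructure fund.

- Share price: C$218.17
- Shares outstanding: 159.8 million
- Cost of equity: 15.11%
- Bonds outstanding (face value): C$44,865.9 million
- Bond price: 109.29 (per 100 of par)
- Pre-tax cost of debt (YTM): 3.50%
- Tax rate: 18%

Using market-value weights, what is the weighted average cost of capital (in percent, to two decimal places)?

7.96%

Market value of equity E = 218.17 × 159.8m = 34863.566m. Market value of debt D = 44865.9m × 109.29/100 = 49033.94211m.
Total capital V = 34863.566 + 49033.94211 = 83897.50811.
Equity: weight = 34863.566/83897.50811 = 0.4155; cost = 15.11%.
Bonds outstanding: weight = 49033.94211/83897.50811 = 0.5845; after-tax cost = 3.5% × (1 − 18%) = 2.8700%.
WACC = 0.4155 × 15.1100% + 0.5845 × 2.8700% = 7.9563%.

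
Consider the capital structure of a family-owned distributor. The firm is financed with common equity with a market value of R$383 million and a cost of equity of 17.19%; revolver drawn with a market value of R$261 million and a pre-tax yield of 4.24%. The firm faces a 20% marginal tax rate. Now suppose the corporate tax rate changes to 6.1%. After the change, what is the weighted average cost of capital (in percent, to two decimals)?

11.84%

After the change:
Total capital V = 383 + 261 = 644.
Equity: weight = 383/644 = 0.5947; cost = 17.19%.
Revolver drawn: weight = 261/644 = 0.4053; after-tax cost = 4.24% × (1 − 6.1%) = 3.9814%.
WACC = 0.5947 × 17.1900% + 0.4053 × 3.9814% = 11.8368%.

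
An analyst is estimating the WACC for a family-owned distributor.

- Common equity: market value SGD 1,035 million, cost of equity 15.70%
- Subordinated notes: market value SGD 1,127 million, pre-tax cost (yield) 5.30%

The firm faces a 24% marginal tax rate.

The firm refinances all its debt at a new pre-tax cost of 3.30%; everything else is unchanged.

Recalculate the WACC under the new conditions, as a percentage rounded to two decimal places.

After the change:
Total capital V = 1035 + 1127 = 2162.
Equity: weight = 1035/2162 = 0.4787; cost = 15.7%.
Subordinated notes: weight = 1127/2162 = 0.5213; after-tax cost = 3.3% × (1 − 24%) = 2.5080%.
WACC = 0.4787 × 15.7000% + 0.5213 × 2.5080% = 8.8233%.

8.82%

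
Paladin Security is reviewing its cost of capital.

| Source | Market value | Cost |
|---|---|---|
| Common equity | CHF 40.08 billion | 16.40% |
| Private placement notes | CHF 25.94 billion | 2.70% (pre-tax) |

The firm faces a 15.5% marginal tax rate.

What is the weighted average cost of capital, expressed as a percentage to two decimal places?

Total capital V = 40.08 + 25.94 = 66.02.
Equity: weight = 40.08/66.02 = 0.6071; cost = 16.4%.
Private placement notes: weight = 25.94/66.02 = 0.3929; after-tax cost = 2.7% × (1 − 15.5%) = 2.2815%.
WACC = 0.6071 × 16.4000% + 0.3929 × 2.2815% = 10.8527%.

10.85%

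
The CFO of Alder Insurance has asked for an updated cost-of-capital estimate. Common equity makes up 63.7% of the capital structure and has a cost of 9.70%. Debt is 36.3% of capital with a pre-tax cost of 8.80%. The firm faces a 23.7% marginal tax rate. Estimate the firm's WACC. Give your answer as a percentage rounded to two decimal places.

8.62%

After-tax cost of debt = 8.8% × (1 − 23.7%) = 6.7144%.
WACC = 0.637 × 9.7000% + 0.363 × 6.7144% = 8.6162%.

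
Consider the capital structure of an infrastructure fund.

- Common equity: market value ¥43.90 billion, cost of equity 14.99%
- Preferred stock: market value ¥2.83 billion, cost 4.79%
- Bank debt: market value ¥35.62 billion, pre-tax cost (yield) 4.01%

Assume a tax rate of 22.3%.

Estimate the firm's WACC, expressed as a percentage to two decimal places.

9.50%

Total capital V = 43.9 + 2.83 + 35.62 = 82.35.
Equity: weight = 43.9/82.35 = 0.5331; cost = 14.99%.
Preferred: weight = 2.83/82.35 = 0.0344; cost = 4.79%.
Bank debt: weight = 35.62/82.35 = 0.4325; after-tax cost = 4.01% × (1 − 22.3%) = 3.1158%.
WACC = 0.5331 × 14.9900% + 0.0344 × 4.7900% + 0.4325 × 3.1158% = 9.5033%.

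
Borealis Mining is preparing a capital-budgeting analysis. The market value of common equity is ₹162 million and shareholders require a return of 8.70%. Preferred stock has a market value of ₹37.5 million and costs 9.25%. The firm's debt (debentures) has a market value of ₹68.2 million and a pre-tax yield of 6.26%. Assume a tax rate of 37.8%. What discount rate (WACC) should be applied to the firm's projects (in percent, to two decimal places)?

7.55%

Total capital V = 162 + 37.5 + 68.2 = 267.7.
Equity: weight = 162/267.7 = 0.6052; cost = 8.7%.
Preferred: weight = 37.5/267.7 = 0.1401; cost = 9.25%.
Debentures: weight = 68.2/267.7 = 0.2548; after-tax cost = 6.26% × (1 − 37.8%) = 3.8937%.
WACC = 0.6052 × 8.7000% + 0.1401 × 9.2500% + 0.2548 × 3.8937% = 7.5526%.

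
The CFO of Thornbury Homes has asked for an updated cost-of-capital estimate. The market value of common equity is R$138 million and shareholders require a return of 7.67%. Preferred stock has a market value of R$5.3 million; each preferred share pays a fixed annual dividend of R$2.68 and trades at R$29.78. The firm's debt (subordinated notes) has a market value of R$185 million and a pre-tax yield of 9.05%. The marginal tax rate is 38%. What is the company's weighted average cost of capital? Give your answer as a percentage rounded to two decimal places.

Cost of preferred: Rp = 2.68 / 29.78 = 8.9993%.
Total capital V = 138 + 5.3 + 185 = 328.3.
Equity: weight = 138/328.3 = 0.4203; cost = 7.67%.
Preferred: weight = 5.3/328.3 = 0.0161; cost = 8.9993%.
Subordinated notes: weight = 185/328.3 = 0.5635; after-tax cost = 9.05% × (1 − 38%) = 5.6110%.
WACC = 0.4203 × 7.6700% + 0.0161 × 8.9993% + 0.5635 × 5.6110% = 6.5312%.

6.53%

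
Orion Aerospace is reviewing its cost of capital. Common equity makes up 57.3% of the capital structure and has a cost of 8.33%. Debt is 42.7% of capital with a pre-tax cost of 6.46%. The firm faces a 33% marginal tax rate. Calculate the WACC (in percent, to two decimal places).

6.62%

After-tax cost of debt = 6.46% × (1 − 33%) = 4.3282%.
WACC = 0.573 × 8.3300% + 0.427 × 4.3282% = 6.6212%.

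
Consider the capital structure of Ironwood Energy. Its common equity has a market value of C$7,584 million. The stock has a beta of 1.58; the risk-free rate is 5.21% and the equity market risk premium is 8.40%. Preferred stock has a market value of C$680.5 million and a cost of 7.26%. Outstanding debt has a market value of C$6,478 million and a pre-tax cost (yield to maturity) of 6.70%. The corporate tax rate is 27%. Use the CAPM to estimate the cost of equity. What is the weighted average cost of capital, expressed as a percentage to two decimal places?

Cost of equity via CAPM: Re = 5.21% + 1.58 × 8.4% = 18.4820%.
Total capital V = 7584 + 680.5 + 6478 = 14742.5.
Equity: weight = 7584/14742.5 = 0.5144; cost = 18.482%.
Preferred: weight = 680.5/14742.5 = 0.0462; cost = 7.26%.
Debt: weight = 6478/14742.5 = 0.4394; after-tax cost = 6.7% × (1 − 27%) = 4.8910%.
WACC = 0.5144 × 18.4820% + 0.0462 × 7.2600% + 0.4394 × 4.8910% = 11.9920%.

11.99%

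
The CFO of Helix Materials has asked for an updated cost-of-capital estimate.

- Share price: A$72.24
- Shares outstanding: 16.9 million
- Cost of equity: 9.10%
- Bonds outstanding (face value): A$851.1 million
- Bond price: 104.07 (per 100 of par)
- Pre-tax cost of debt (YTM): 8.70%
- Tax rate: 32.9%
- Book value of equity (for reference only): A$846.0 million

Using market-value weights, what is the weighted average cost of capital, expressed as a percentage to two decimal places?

7.73%

Market value of equity E = 72.24 × 16.9m = 1220.856m. Market value of debt D = 851.1m × 104.07/100 = 885.73977m.
Total capital V = 1220.856 + 885.73977 = 2106.59577.
Equity: weight = 1220.856/2106.59577 = 0.5795; cost = 9.1%.
Bonds outstanding: weight = 885.73977/2106.59577 = 0.4205; after-tax cost = 8.7% × (1 − 32.9%) = 5.8377%.
WACC = 0.5795 × 9.1000% + 0.4205 × 5.8377% = 7.7283%.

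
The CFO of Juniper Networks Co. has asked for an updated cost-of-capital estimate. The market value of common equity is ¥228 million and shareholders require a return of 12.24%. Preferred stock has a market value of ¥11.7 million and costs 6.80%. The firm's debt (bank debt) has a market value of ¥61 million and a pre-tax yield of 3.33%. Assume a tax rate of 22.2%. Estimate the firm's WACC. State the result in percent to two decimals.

10.07%

Total capital V = 228 + 11.7 + 61 = 300.7.
Equity: weight = 228/300.7 = 0.7582; cost = 12.24%.
Preferred: weight = 11.7/300.7 = 0.0389; cost = 6.8%.
Bank debt: weight = 61/300.7 = 0.2029; after-tax cost = 3.33% × (1 − 22.2%) = 2.5907%.
WACC = 0.7582 × 12.2400% + 0.0389 × 6.8000% + 0.2029 × 2.5907% = 10.0709%.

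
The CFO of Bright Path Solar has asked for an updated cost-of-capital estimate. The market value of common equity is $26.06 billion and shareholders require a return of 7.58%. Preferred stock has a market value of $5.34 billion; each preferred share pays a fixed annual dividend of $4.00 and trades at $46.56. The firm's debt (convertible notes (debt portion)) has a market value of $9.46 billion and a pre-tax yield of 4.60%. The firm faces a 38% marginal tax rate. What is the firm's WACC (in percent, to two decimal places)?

6.62%

Cost of preferred: Rp = 4.0 / 46.56 = 8.5911%.
Total capital V = 26.06 + 5.34 + 9.46 = 40.86.
Equity: weight = 26.06/40.86 = 0.6378; cost = 7.58%.
Preferred: weight = 5.34/40.86 = 0.1307; cost = 8.5911%.
Convertible notes (debt portion): weight = 9.46/40.86 = 0.2315; after-tax cost = 4.6% × (1 − 38%) = 2.8520%.
WACC = 0.6378 × 7.5800% + 0.1307 × 8.5911% + 0.2315 × 2.8520% = 6.6175%.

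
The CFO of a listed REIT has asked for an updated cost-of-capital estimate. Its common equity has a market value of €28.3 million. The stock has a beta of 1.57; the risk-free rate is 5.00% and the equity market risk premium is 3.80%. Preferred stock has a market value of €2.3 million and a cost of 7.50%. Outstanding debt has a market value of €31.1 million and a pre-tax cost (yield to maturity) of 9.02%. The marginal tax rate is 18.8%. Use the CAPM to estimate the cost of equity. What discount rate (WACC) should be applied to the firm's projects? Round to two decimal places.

Cost of equity via CAPM: Re = 5.0% + 1.57 × 3.8% = 10.9660%.
Total capital V = 28.3 + 2.3 + 31.1 = 61.7.
Equity: weight = 28.3/61.7 = 0.4587; cost = 10.966%.
Preferred: weight = 2.3/61.7 = 0.0373; cost = 7.5%.
Debt: weight = 31.1/61.7 = 0.5041; after-tax cost = 9.02% × (1 − 18.8%) = 7.3242%.
WACC = 0.4587 × 10.9660% + 0.0373 × 7.5000% + 0.5041 × 7.3242% = 9.0012%.

9.00%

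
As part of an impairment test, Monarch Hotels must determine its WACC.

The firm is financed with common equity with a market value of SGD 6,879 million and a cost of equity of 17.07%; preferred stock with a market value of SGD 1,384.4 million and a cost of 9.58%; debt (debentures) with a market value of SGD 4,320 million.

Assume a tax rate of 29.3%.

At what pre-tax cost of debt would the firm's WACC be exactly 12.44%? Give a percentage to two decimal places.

8.46%

Total capital V = 6879 + 1384.4 + 4320 = 12583.4.
Equity weight = 6879/12583.4 = 0.5467.
Preferred weight = 1384.4/12583.4 = 0.1100.
Debentures weight = 4320/12583.4 = 0.3433.
Equity contribution = 0.5467 × 17.07% = 9.3317%.
Preferred contribution = 0.1100 × 9.58% = 1.0540%.
Remaining for debt = 12.44% − 10.3857% = 2.0543%.
Rd × (1 − 29.3%) × 0.3433 = 2.0543%  ⇒  Rd = 8.4638%.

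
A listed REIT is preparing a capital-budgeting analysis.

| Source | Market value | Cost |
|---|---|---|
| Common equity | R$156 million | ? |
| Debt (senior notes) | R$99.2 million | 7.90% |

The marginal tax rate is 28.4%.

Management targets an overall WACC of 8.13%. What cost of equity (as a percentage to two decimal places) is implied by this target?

9.70%

Total capital V = 156 + 99.2 = 255.2.
Equity weight = 156/255.2 = 0.6113.
Senior notes weight = 99.2/255.2 = 0.3887.
Debt contribution = 0.3887 × 7.9% × (1 − 28.4%) = 2.1987%.
Required equity contribution = 8.13% − 2.1987% = 5.9313%.
Re = 5.9313% / 0.6113 = 9.7030%.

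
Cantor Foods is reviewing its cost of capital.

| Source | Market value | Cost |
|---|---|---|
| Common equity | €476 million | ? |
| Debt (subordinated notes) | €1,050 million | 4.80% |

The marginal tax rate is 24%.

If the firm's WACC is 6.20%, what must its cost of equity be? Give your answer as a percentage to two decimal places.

Total capital V = 476 + 1050 = 1526.
Equity weight = 476/1526 = 0.3119.
Subordinated notes weight = 1050/1526 = 0.6881.
Debt contribution = 0.6881 × 4.8% × (1 − 24%) = 2.5101%.
Required equity contribution = 6.2% − 2.5101% = 3.6899%.
Re = 3.6899% / 0.3119 = 11.8294%.

11.83%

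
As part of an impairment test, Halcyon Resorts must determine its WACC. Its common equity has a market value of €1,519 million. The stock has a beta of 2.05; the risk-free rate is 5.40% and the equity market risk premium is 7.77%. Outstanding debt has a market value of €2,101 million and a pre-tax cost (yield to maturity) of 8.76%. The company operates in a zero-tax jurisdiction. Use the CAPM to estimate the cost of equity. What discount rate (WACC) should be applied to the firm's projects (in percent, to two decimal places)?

14.03%

Cost of equity via CAPM: Re = 5.4% + 2.05 × 7.77% = 21.3285%.
Total capital V = 1519 + 2101 = 3620.
Equity: weight = 1519/3620 = 0.4196; cost = 21.3285%.
Debt: weight = 2101/3620 = 0.5804; after-tax cost = 8.76% × (1 − 0%) = 8.7600%.
WACC = 0.4196 × 21.3285% + 0.5804 × 8.7600% = 14.0339%.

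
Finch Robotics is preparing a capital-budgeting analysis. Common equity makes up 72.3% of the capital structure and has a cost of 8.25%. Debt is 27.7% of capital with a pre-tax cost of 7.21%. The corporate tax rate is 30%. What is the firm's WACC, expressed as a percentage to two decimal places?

7.36%

After-tax cost of debt = 7.21% × (1 − 30%) = 5.0470%.
WACC = 0.723 × 8.2500% + 0.277 × 5.0470% = 7.3628%.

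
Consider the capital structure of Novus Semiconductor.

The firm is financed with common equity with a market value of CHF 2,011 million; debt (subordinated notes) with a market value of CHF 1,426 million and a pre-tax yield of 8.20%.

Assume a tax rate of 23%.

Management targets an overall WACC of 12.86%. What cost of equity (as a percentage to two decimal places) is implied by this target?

Total capital V = 2011 + 1426 = 3437.
Equity weight = 2011/3437 = 0.5851.
Subordinated notes weight = 1426/3437 = 0.4149.
Debt contribution = 0.4149 × 8.2% × (1 − 23%) = 2.6197%.
Required equity contribution = 12.86% − 2.6197% = 10.2403%.
Re = 10.2403% / 0.5851 = 17.5018%.

17.50%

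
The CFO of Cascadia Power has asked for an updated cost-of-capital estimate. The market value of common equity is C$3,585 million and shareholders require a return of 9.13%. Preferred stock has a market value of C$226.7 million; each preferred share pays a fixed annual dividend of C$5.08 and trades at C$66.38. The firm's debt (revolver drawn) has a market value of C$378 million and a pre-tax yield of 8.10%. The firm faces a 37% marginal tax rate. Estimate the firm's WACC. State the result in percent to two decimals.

8.69%

Cost of preferred: Rp = 5.08 / 66.38 = 7.6529%.
Total capital V = 3585 + 226.7 + 378 = 4189.7.
Equity: weight = 3585/4189.7 = 0.8557; cost = 9.13%.
Preferred: weight = 226.7/4189.7 = 0.0541; cost = 7.6529%.
Revolver drawn: weight = 378/4189.7 = 0.0902; after-tax cost = 8.1% × (1 − 37%) = 5.1030%.
WACC = 0.8557 × 9.1300% + 0.0541 × 7.6529% + 0.0902 × 5.1030% = 8.6868%.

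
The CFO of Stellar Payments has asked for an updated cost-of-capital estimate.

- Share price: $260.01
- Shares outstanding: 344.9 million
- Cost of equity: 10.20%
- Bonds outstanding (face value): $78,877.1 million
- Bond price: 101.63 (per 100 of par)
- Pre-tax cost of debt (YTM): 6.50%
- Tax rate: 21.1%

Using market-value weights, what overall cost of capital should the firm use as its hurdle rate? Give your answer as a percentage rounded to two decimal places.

7.81%

Market value of equity E = 260.01 × 344.9m = 89677.449m. Market value of debt D = 78877.1m × 101.63/100 = 80162.79673m.
Total capital V = 89677.449 + 80162.79673 = 169840.24573.
Equity: weight = 89677.449/169840.24573 = 0.5280; cost = 10.2%.
Bonds outstanding: weight = 80162.79673/169840.24573 = 0.4720; after-tax cost = 6.5% × (1 − 21.1%) = 5.1285%.
WACC = 0.5280 × 10.2000% + 0.4720 × 5.1285% = 7.8063%.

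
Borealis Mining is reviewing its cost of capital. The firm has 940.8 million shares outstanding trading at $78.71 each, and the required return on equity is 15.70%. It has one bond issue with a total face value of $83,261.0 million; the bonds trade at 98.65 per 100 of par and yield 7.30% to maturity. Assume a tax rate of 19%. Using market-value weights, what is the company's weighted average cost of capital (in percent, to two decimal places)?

Market value of equity E = 78.71 × 940.8m = 74050.368m. Market value of debt D = 83261m × 98.65/100 = 82136.9765m.
Total capital V = 74050.368 + 82136.9765 = 156187.3445.
Equity: weight = 74050.368/156187.3445 = 0.4741; cost = 15.7%.
Bonds outstanding: weight = 82136.9765/156187.3445 = 0.5259; after-tax cost = 7.3% × (1 − 19%) = 5.9130%.
WACC = 0.4741 × 15.7000% + 0.5259 × 5.9130% = 10.5531%.

10.55%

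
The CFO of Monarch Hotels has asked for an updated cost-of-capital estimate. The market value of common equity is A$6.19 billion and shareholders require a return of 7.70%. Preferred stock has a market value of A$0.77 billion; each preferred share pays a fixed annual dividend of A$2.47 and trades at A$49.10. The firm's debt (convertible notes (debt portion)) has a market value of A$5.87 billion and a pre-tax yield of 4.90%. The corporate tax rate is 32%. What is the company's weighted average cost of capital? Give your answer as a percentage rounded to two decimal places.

5.54%

Cost of preferred: Rp = 2.47 / 49.1 = 5.0305%.
Total capital V = 6.19 + 0.77 + 5.87 = 12.83.
Equity: weight = 6.19/12.83 = 0.4825; cost = 7.7%.
Preferred: weight = 0.77/12.83 = 0.0600; cost = 5.0305%.
Convertible notes (debt portion): weight = 5.87/12.83 = 0.4575; after-tax cost = 4.9% × (1 − 32%) = 3.3320%.
WACC = 0.4825 × 7.7000% + 0.0600 × 5.0305% + 0.4575 × 3.3320% = 5.5413%.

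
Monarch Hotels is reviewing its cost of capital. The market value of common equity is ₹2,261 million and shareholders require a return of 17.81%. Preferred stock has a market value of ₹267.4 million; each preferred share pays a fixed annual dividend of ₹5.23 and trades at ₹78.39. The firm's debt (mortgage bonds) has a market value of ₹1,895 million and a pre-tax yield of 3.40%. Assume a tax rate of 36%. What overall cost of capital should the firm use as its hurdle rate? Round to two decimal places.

Cost of preferred: Rp = 5.23 / 78.39 = 6.6718%.
Total capital V = 2261 + 267.4 + 1895 = 4423.4.
Equity: weight = 2261/4423.4 = 0.5111; cost = 17.81%.
Preferred: weight = 267.4/4423.4 = 0.0605; cost = 6.6718%.
Mortgage bonds: weight = 1895/4423.4 = 0.4284; after-tax cost = 3.4% × (1 − 36%) = 2.1760%.
WACC = 0.5111 × 17.8100% + 0.0605 × 6.6718% + 0.4284 × 2.1760% = 10.4390%.

10.44%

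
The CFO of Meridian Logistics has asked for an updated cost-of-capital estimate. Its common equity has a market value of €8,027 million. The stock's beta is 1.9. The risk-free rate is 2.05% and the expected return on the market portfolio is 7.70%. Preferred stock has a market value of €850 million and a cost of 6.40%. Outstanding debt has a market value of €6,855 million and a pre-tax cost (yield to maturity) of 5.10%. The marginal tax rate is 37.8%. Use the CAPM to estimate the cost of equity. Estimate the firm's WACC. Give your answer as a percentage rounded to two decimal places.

Market risk premium = 7.7% − 2.05% = 5.65%.
Cost of equity via CAPM: Re = 2.05% + 1.9 × 5.65% = 12.7850%.
Total capital V = 8027 + 850 + 6855 = 15732.
Equity: weight = 8027/15732 = 0.5102; cost = 12.785%.
Preferred: weight = 850/15732 = 0.0540; cost = 6.4%.
Debt: weight = 6855/15732 = 0.4357; after-tax cost = 5.1% × (1 − 37.8%) = 3.1722%.
WACC = 0.5102 × 12.7850% + 0.0540 × 6.4000% + 0.4357 × 3.1722% = 8.2514%.

8.25%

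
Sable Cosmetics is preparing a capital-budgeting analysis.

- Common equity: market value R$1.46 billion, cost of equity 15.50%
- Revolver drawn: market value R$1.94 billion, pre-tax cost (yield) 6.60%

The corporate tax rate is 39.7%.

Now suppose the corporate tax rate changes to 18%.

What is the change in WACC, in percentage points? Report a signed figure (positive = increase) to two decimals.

Current WACC:
Total capital V = 1.46 + 1.94 = 3.4.
Equity: weight = 1.46/3.4 = 0.4294; cost = 15.5%.
Revolver drawn: weight = 1.94/3.4 = 0.5706; after-tax cost = 6.6% × (1 − 39.7%) = 3.9798%.
WACC = 0.4294 × 15.5000% + 0.5706 × 3.9798% = 8.9267%.
After the change:
Total capital V = 1.46 + 1.94 = 3.4.
Equity: weight = 1.46/3.4 = 0.4294; cost = 15.5%.
Revolver drawn: weight = 1.94/3.4 = 0.5706; after-tax cost = 6.6% × (1 − 18%) = 5.4120%.
WACC = 0.4294 × 15.5000% + 0.5706 × 5.4120% = 9.7439%.
Change in WACC = 9.7439% − 8.9267% = 0.8172 pp.

+0.82 pp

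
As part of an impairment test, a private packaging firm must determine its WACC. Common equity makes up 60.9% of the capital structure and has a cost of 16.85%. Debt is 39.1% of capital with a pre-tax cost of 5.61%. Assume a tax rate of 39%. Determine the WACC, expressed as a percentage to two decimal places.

After-tax cost of debt = 5.61% × (1 − 39%) = 3.4221%.
WACC = 0.609 × 16.8500% + 0.391 × 3.4221% = 11.5997%.

11.60%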